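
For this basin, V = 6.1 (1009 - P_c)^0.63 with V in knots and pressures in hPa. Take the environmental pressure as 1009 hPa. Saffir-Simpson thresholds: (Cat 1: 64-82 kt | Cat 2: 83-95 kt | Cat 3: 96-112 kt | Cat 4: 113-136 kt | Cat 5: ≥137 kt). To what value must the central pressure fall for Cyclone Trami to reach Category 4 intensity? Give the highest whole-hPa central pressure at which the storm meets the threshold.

Category 4 begins at V = 113 kt.
Required ΔP = (113/6.1)^(1/0.63) = 18.525^1.587 ≈ 102.87 hPa.
P_c ≤ 1009 − 102.87 = 906.13, so the highest integer P_c is 906 hPa.

906 hPa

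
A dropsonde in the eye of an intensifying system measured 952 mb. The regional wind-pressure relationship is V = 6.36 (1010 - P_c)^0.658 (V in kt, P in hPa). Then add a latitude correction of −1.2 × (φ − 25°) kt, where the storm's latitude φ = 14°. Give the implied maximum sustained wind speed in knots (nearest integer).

105 kt

ΔP = 1010 − 952 = 58 mb.
58^0.658 ≈ 14.466.
V ≈ 6.36 × 14.466 ≈ 92.0 kt.
Latitude correction: −1.2 × (14 − 25) = 13.2 kt.
Corrected V ≈ 105.2 kt → 105 kt.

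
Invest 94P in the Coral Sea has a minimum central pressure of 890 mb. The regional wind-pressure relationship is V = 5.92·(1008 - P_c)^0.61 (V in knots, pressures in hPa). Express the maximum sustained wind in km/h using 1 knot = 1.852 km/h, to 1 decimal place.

201.3 km/h

ΔP = 1008 − 890 = 118 mb.
V ≈ 5.92 × 118^0.61 = 5.92 × 18.359 ≈ 108.685 kt.
108.685 × 1.852 ≈ 201.28 km/h → 201.3 km/h.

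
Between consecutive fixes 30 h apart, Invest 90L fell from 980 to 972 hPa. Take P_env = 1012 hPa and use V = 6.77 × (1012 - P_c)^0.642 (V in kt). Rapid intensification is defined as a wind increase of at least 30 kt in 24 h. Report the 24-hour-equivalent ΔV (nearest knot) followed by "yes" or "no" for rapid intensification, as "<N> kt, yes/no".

V₁: ΔP = 32, V ≈ 6.77 × 32^0.642 ≈ 62.65 kt.
V₂: ΔP = 40, V ≈ 6.77 × 40^0.642 ≈ 72.30 kt.
ΔV over 30 h = 9.65 kt → 24 h equivalent = 9.65 × 24/30 ≈ 7.72 kt.
8 kt < 30 kt ⇒ not rapid intensification.

8 kt, no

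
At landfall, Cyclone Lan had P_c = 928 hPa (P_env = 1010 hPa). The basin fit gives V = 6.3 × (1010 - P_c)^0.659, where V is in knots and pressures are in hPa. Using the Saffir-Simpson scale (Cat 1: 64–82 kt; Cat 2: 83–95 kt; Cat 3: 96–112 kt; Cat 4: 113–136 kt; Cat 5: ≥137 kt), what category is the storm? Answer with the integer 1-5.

4

ΔP = 1010 − 928 = 82 hPa.
V ≈ 6.3 × 82^0.659 = 6.3 × 18.25 ≈ 115 kt.
115 kt falls in the Category 4 band.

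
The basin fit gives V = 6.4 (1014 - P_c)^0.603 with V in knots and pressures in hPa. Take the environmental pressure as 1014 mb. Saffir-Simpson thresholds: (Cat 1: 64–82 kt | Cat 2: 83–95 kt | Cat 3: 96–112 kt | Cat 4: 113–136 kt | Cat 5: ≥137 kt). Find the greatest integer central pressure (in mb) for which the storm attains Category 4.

897 mb

Category 4 begins at V = 113 kt.
Required ΔP = (113/6.4)^(1/0.603) = 17.656^1.658 ≈ 116.90 mb.
P_c ≤ 1014 − 116.90 = 897.10, so the highest integer P_c is 897 mb.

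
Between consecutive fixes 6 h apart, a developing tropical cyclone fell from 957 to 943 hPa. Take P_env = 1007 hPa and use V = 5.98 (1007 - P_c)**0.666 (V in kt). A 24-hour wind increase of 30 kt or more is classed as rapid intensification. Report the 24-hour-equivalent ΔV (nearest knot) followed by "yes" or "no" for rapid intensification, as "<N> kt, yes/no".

V₁: ΔP = 50, V ≈ 5.98 × 50^0.666 ≈ 80.95 kt.
V₂: ΔP = 64, V ≈ 5.98 × 64^0.666 ≈ 95.42 kt.
ΔV over 6 h = 14.47 kt → 24 h equivalent = 14.47 × 24/6 ≈ 57.88 kt.
58 kt ≥ 30 kt ⇒ rapid intensification.

58 kt, yes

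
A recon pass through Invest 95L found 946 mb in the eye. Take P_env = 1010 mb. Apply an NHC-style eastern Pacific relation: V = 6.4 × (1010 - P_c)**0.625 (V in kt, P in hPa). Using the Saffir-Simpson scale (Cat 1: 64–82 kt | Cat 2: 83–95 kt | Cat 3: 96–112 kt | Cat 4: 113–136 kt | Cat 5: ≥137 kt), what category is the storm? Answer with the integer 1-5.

2

ΔP = 1010 − 946 = 64 mb.
V ≈ 6.4 × 64^0.625 = 6.4 × 13.45 ≈ 86 kt.
86 kt falls in the Category 2 band.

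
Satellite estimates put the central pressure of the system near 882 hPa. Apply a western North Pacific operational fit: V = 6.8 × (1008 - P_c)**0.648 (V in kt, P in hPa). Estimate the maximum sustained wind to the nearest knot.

ΔP = 1008 − 882 = 126 hPa.
126^0.648 ≈ 22.964.
V ≈ 6.8 × 22.964 ≈ 156.2 kt.

156 kt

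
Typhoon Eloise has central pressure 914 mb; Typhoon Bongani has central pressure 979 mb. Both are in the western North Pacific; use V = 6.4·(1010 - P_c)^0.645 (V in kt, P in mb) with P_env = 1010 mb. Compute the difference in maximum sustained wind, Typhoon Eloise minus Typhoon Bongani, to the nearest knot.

63 kt

Typhoon Eloise: ΔP = 96; V ≈ 6.4 × 96^0.645 ≈ 121.55 kt.
Typhoon Bongani: ΔP = 31; V ≈ 6.4 × 31^0.645 ≈ 58.63 kt.
Difference ≈ 121.55 − 58.63 = 62.92 → 63 kt.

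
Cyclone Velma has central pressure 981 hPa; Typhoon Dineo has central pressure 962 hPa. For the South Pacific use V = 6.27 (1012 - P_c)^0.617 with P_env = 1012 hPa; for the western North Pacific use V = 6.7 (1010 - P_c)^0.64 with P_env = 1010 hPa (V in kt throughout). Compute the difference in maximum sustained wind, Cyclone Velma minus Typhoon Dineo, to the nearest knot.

Cyclone Velma: ΔP = 31; V ≈ 6.27 × 31^0.617 ≈ 52.17 kt.
Typhoon Dineo: ΔP = 48; V ≈ 6.7 × 48^0.64 ≈ 79.81 kt.
Difference ≈ 52.17 − 79.81 = -27.64 → -28 kt.

-28 kt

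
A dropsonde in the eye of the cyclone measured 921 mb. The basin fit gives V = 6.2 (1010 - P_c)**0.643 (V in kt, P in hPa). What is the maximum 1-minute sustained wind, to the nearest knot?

ΔP = 1010 − 921 = 89 mb.
89^0.643 ≈ 17.925.
V ≈ 6.2 × 17.925 ≈ 111.1 kt.

111 kt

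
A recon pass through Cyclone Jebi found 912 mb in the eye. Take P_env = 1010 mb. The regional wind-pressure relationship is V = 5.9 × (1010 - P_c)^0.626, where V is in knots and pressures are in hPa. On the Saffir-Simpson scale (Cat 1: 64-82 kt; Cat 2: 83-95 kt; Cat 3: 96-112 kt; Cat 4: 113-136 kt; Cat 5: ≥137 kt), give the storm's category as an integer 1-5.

ΔP = 1010 − 912 = 98 mb.
V ≈ 5.9 × 98^0.626 = 5.9 × 17.64 ≈ 104 kt.
104 kt falls in the Category 3 band.

3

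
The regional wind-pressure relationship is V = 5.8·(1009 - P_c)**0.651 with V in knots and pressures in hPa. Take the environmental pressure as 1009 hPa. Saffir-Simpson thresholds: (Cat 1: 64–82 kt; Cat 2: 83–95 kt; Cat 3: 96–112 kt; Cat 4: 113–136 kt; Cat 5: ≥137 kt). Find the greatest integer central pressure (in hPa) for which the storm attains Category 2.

949 hPa

Category 2 begins at V = 83 kt.
Required ΔP = (83/5.8)^(1/0.651) = 14.310^1.536 ≈ 59.59 hPa.
P_c ≤ 1009 − 59.59 = 949.41, so the highest integer P_c is 949 hPa.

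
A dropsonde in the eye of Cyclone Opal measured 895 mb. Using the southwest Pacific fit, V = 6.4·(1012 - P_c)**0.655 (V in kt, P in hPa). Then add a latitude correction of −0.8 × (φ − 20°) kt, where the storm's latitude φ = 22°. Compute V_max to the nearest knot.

ΔP = 1012 − 895 = 117 mb.
117^0.655 ≈ 22.629.
V ≈ 6.4 × 22.629 ≈ 144.8 kt.
Latitude correction: −0.8 × (22 − 20) = -1.6 kt.
Corrected V ≈ 143.2 kt → 143 kt.

143 kt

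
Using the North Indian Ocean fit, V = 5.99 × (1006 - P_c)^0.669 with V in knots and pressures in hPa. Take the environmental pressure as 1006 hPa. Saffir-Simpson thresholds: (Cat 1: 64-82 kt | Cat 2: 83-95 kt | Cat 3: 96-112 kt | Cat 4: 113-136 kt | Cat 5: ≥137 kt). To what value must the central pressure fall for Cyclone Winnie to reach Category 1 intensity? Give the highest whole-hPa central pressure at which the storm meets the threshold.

971 hPa

Category 1 begins at V = 64 kt.
Required ΔP = (64/5.99)^(1/0.669) = 10.684^1.495 ≈ 34.49 hPa.
P_c ≤ 1006 − 34.49 = 971.51, so the highest integer P_c is 971 hPa.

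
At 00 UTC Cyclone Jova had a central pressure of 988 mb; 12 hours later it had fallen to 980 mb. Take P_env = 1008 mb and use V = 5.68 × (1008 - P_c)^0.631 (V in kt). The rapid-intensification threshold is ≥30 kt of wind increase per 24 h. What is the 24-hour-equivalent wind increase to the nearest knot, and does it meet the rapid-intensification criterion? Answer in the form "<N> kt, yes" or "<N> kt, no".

V₁: ΔP = 20, V ≈ 5.68 × 20^0.631 ≈ 37.61 kt.
V₂: ΔP = 28, V ≈ 5.68 × 28^0.631 ≈ 46.51 kt.
ΔV over 12 h = 8.90 kt → 24 h equivalent = 8.90 × 24/12 ≈ 17.80 kt.
18 kt < 30 kt ⇒ not rapid intensification.

18 kt, no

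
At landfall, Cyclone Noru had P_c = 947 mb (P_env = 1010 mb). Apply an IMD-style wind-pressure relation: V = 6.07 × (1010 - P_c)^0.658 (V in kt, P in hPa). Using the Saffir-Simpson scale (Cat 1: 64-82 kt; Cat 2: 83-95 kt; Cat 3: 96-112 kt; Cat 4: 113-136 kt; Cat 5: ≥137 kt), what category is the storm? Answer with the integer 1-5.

ΔP = 1010 − 947 = 63 mb.
V ≈ 6.07 × 63^0.658 = 6.07 × 15.27 ≈ 93 kt.
93 kt falls in the Category 2 band.

2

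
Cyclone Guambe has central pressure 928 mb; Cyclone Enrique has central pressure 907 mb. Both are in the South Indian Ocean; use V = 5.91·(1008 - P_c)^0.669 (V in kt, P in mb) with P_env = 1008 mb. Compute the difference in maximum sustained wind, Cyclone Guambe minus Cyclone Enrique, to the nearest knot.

-19 kt

Cyclone Guambe: ΔP = 80; V ≈ 5.91 × 80^0.669 ≈ 110.85 kt.
Cyclone Enrique: ΔP = 101; V ≈ 5.91 × 101^0.669 ≈ 129.56 kt.
Difference ≈ 110.85 − 129.56 = -18.71 → -19 kt.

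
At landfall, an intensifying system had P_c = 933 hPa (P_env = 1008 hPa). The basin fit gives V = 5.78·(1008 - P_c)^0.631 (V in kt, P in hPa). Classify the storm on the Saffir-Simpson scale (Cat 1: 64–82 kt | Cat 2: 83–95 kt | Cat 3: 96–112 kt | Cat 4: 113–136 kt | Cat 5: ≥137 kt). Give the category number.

ΔP = 1008 − 933 = 75 hPa.
V ≈ 5.78 × 75^0.631 = 5.78 × 15.25 ≈ 88 kt.
88 kt falls in the Category 2 band.

2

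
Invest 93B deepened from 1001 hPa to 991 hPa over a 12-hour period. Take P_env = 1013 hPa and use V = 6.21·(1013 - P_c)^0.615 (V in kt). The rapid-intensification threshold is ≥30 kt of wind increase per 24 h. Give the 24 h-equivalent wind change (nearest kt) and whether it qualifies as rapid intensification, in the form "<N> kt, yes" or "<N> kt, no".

26 kt, no

V₁: ΔP = 12, V ≈ 6.21 × 12^0.615 ≈ 28.63 kt.
V₂: ΔP = 22, V ≈ 6.21 × 22^0.615 ≈ 41.56 kt.
ΔV over 12 h = 12.93 kt → 24 h equivalent = 12.93 × 24/12 ≈ 25.86 kt.
26 kt < 30 kt ⇒ not rapid intensification.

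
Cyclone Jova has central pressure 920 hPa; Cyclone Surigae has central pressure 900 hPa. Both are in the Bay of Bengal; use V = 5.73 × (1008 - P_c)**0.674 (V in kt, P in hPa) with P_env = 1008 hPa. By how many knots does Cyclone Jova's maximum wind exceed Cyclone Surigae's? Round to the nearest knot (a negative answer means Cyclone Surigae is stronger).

-17 kt

Cyclone Jova: ΔP = 88; V ≈ 5.73 × 88^0.674 ≈ 117.15 kt.
Cyclone Surigae: ΔP = 108; V ≈ 5.73 × 108^0.674 ≈ 134.49 kt.
Difference ≈ 117.15 − 134.49 = -17.34 → -17 kt.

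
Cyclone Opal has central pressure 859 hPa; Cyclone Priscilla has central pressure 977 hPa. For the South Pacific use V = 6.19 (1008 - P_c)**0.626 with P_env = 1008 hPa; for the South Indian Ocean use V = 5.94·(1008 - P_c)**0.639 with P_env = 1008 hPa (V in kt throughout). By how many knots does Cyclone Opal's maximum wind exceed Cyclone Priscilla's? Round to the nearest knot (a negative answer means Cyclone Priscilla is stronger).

Cyclone Opal: ΔP = 149; V ≈ 6.19 × 149^0.626 ≈ 141.94 kt.
Cyclone Priscilla: ΔP = 31; V ≈ 5.94 × 31^0.639 ≈ 53.30 kt.
Difference ≈ 141.94 − 53.30 = 88.64 → 89 kt.

89 kt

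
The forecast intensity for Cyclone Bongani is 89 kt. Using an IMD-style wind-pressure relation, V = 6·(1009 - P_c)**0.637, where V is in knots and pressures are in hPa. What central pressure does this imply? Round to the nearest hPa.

ΔP = (V / 6)^(1/0.637) = (89/6)^1.570.
89/6 = 14.833; 14.833^1.570 ≈ 68.97 hPa.
P_c = 1009 − 68.97 = 940.03 ≈ 940 hPa.

940 hPa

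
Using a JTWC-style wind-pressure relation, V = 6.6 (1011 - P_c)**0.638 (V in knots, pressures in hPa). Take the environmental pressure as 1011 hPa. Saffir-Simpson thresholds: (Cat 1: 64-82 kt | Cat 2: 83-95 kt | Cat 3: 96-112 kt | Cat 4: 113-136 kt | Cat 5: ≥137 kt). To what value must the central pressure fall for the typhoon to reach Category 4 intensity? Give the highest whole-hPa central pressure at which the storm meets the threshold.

925 hPa

Category 4 begins at V = 113 kt.
Required ΔP = (113/6.6)^(1/0.638) = 17.121^1.567 ≈ 85.79 hPa.
P_c ≤ 1011 − 85.79 = 925.21, so the highest integer P_c is 925 hPa.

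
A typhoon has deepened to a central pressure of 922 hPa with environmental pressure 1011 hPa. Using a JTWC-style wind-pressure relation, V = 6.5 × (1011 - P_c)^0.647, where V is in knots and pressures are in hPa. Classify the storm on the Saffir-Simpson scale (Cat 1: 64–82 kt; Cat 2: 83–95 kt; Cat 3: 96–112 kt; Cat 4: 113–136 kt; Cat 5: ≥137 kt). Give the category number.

ΔP = 1011 − 922 = 89 hPa.
V ≈ 6.5 × 89^0.647 = 6.5 × 18.25 ≈ 119 kt.
119 kt falls in the Category 4 band.

4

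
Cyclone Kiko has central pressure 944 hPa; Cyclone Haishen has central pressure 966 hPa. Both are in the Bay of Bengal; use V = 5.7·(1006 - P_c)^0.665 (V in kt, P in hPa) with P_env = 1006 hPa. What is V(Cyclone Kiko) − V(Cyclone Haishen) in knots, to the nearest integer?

Cyclone Kiko: ΔP = 62; V ≈ 5.7 × 62^0.665 ≈ 88.68 kt.
Cyclone Haishen: ΔP = 40; V ≈ 5.7 × 40^0.665 ≈ 66.26 kt.
Difference ≈ 88.68 − 66.26 = 22.42 → 22 kt.

22 kt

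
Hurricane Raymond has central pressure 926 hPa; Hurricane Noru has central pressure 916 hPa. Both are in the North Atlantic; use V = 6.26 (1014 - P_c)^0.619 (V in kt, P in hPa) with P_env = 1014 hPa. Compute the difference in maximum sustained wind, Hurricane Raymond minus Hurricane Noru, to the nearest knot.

Hurricane Raymond: ΔP = 88; V ≈ 6.26 × 88^0.619 ≈ 100.05 kt.
Hurricane Noru: ΔP = 98; V ≈ 6.26 × 98^0.619 ≈ 106.94 kt.
Difference ≈ 100.05 − 106.94 = -6.89 → -7 kt.

-7 kt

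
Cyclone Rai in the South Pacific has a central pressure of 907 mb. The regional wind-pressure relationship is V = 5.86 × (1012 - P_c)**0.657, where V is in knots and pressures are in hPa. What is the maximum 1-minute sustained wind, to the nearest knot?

125 kt

ΔP = 1012 − 907 = 105 mb.
105^0.657 ≈ 21.278.
V ≈ 5.86 × 21.278 ≈ 124.7 kt.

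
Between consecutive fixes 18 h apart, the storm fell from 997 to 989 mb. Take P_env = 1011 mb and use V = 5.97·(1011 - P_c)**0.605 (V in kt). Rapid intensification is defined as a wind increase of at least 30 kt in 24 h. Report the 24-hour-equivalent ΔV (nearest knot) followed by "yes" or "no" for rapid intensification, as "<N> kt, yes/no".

V₁: ΔP = 14, V ≈ 5.97 × 14^0.605 ≈ 29.47 kt.
V₂: ΔP = 22, V ≈ 5.97 × 22^0.605 ≈ 38.74 kt.
ΔV over 18 h = 9.27 kt → 24 h equivalent = 9.27 × 24/18 ≈ 12.36 kt.
12 kt < 30 kt ⇒ not rapid intensification.

12 kt, no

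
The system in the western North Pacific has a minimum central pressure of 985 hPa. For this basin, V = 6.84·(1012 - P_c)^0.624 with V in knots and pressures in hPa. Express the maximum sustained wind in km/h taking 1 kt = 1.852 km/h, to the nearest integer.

99 km/h

ΔP = 1012 − 985 = 27 hPa.
V ≈ 6.84 × 27^0.624 = 6.84 × 7.819 ≈ 53.484 kt.
53.484 × 1.852 ≈ 99.05 km/h → 99 km/h.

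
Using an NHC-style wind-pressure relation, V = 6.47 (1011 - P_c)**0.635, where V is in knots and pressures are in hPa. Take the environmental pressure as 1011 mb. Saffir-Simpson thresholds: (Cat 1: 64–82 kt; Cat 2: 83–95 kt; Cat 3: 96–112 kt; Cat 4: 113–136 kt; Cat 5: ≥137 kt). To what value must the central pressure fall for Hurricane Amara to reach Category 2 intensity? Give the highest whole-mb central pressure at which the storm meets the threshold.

Category 2 begins at V = 83 kt.
Required ΔP = (83/6.47)^(1/0.635) = 12.828^1.575 ≈ 55.61 mb.
P_c ≤ 1011 − 55.61 = 955.39, so the highest integer P_c is 955 mb.

955 mb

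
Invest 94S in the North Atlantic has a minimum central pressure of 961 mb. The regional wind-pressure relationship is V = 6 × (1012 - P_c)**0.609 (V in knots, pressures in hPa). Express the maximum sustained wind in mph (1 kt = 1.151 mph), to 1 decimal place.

ΔP = 1012 − 961 = 51 mb.
V ≈ 6 × 51^0.609 = 6 × 10.963 ≈ 65.775 kt.
65.775 × 1.151 ≈ 75.71 mph → 75.7 mph.

75.7 mph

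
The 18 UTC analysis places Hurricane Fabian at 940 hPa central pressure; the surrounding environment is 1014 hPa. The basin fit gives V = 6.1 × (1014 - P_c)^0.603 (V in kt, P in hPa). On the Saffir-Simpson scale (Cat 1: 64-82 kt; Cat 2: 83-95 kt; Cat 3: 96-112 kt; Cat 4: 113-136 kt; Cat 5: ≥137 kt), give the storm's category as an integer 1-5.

1

ΔP = 1014 − 940 = 74 hPa.
V ≈ 6.1 × 74^0.603 = 6.1 × 13.40 ≈ 82 kt.
82 kt falls in the Category 1 band.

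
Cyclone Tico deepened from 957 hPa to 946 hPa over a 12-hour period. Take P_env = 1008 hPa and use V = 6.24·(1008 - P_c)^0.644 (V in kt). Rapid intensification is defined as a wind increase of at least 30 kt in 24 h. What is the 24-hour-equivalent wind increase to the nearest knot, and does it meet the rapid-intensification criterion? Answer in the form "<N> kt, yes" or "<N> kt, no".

V₁: ΔP = 51, V ≈ 6.24 × 51^0.644 ≈ 78.50 kt.
V₂: ΔP = 62, V ≈ 6.24 × 62^0.644 ≈ 89.02 kt.
ΔV over 12 h = 10.52 kt → 24 h equivalent = 10.52 × 24/12 ≈ 21.04 kt.
21 kt < 30 kt ⇒ not rapid intensification.

21 kt, no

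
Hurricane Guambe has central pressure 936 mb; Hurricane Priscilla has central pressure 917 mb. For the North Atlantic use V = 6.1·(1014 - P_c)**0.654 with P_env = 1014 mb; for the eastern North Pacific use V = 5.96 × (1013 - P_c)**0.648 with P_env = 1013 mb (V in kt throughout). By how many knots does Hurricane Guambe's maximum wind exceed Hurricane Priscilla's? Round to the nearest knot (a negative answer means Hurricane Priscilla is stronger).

Hurricane Guambe: ΔP = 78; V ≈ 6.1 × 78^0.654 ≈ 105.38 kt.
Hurricane Priscilla: ΔP = 96; V ≈ 5.96 × 96^0.648 ≈ 114.75 kt.
Difference ≈ 105.38 − 114.75 = -9.37 → -9 kt.

-9 kt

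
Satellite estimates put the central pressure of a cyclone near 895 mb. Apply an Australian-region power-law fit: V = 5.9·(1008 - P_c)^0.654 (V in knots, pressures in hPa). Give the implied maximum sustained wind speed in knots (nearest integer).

ΔP = 1008 − 895 = 113 mb.
113^0.654 ≈ 22.015.
V ≈ 5.9 × 22.015 ≈ 129.9 kt.

130 kt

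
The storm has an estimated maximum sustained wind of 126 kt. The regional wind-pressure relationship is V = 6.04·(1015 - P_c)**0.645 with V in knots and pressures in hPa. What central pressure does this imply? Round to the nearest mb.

904 mb

ΔP = (V / 6.04)^(1/0.645) = (126/6.04)^1.550.
126/6.04 = 20.861; 20.861^1.550 ≈ 111.04 mb.
P_c = 1015 − 111.04 = 903.96 ≈ 904 mb.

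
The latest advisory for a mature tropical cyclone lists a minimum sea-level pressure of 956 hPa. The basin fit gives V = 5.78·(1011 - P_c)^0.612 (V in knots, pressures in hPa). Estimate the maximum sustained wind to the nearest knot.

67 kt

ΔP = 1011 − 956 = 55 hPa.
55^0.612 ≈ 11.617.
V ≈ 5.78 × 11.617 ≈ 67.1 kt.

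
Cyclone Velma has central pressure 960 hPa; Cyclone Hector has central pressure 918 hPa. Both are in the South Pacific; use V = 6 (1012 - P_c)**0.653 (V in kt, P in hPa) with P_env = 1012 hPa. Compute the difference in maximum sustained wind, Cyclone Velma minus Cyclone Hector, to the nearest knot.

Cyclone Velma: ΔP = 52; V ≈ 6 × 52^0.653 ≈ 79.20 kt.
Cyclone Hector: ΔP = 94; V ≈ 6 × 94^0.653 ≈ 116.57 kt.
Difference ≈ 79.20 − 116.57 = -37.37 → -37 kt.

-37 kt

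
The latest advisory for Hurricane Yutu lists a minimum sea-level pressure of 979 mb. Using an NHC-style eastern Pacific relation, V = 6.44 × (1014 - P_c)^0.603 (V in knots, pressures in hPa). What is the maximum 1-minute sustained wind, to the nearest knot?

ΔP = 1014 − 979 = 35 mb.
35^0.603 ≈ 8.532.
V ≈ 6.44 × 8.532 ≈ 54.9 kt.

55 kt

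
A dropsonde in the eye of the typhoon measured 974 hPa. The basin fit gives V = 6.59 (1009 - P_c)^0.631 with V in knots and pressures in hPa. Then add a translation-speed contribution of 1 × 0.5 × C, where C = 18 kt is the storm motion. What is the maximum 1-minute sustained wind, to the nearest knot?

ΔP = 1009 − 974 = 35 hPa.
35^0.631 ≈ 9.426.
V ≈ 6.59 × 9.426 ≈ 62.1 kt.
Translation term: 1 × 0.5 × 18 = 9 kt.
Corrected V ≈ 71.1 kt → 71 kt.

71 kt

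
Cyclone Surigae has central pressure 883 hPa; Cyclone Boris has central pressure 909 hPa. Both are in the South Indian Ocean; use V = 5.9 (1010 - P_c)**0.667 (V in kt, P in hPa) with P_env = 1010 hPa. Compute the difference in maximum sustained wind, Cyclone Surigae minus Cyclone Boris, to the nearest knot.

21 kt

Cyclone Surigae: ΔP = 127; V ≈ 5.9 × 127^0.667 ≈ 149.31 kt.
Cyclone Boris: ΔP = 101; V ≈ 5.9 × 101^0.667 ≈ 128.15 kt.
Difference ≈ 149.31 − 128.15 = 21.16 → 21 kt.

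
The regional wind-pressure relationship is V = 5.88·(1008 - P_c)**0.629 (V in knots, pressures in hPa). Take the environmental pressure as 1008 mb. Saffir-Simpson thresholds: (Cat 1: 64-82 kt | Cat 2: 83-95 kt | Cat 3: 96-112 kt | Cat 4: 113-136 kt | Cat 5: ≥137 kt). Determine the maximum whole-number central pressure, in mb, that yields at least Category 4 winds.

898 mb

Category 4 begins at V = 113 kt.
Required ΔP = (113/5.88)^(1/0.629) = 19.218^1.590 ≈ 109.87 mb.
P_c ≤ 1008 − 109.87 = 898.13, so the highest integer P_c is 898 mb.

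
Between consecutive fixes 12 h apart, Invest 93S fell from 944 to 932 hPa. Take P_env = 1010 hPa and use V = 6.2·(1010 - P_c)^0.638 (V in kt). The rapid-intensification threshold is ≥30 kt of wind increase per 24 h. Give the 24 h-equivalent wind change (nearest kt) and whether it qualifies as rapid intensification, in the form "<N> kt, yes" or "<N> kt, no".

V₁: ΔP = 66, V ≈ 6.2 × 66^0.638 ≈ 89.80 kt.
V₂: ΔP = 78, V ≈ 6.2 × 78^0.638 ≈ 99.90 kt.
ΔV over 12 h = 10.10 kt → 24 h equivalent = 10.10 × 24/12 ≈ 20.20 kt.
20 kt < 30 kt ⇒ not rapid intensification.

20 kt, no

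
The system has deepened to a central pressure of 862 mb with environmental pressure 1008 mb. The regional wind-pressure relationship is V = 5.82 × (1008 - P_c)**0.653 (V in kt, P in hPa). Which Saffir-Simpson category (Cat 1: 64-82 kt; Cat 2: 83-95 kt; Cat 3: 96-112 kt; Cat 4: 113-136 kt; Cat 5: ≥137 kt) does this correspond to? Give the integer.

5

ΔP = 1008 − 862 = 146 mb.
V ≈ 5.82 × 146^0.653 = 5.82 × 25.90 ≈ 151 kt.
151 kt falls in the Category 5 band.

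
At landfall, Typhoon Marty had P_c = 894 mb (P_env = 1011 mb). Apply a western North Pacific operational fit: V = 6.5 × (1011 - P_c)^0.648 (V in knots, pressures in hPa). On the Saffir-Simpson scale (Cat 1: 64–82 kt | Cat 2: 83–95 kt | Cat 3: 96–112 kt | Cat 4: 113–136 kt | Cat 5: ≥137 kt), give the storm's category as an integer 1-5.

ΔP = 1011 − 894 = 117 mb.
V ≈ 6.5 × 117^0.648 = 6.5 × 21.89 ≈ 142 kt.
142 kt falls in the Category 5 band.

5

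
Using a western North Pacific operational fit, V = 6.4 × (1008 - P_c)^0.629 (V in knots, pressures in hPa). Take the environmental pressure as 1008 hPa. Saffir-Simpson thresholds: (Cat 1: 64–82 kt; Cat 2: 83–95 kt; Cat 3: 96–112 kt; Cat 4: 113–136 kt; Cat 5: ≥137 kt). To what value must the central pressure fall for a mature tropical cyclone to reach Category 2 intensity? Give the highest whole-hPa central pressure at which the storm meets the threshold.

Category 2 begins at V = 83 kt.
Required ΔP = (83/6.4)^(1/0.629) = 12.969^1.590 ≈ 58.79 hPa.
P_c ≤ 1008 − 58.79 = 949.21, so the highest integer P_c is 949 hPa.

949 hPa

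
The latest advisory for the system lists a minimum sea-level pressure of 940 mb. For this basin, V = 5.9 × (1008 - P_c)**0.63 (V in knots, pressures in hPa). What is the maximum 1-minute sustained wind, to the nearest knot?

ΔP = 1008 − 940 = 68 mb.
68^0.63 ≈ 14.272.
V ≈ 5.9 × 14.272 ≈ 84.2 kt.

84 kt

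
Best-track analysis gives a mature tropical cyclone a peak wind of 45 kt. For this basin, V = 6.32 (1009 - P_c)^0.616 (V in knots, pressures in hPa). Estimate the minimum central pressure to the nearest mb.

ΔP = (V / 6.32)^(1/0.616) = (45/6.32)^1.623.
45/6.32 = 7.120; 7.120^1.623 ≈ 24.21 mb.
P_c = 1009 − 24.21 = 984.79 ≈ 985 mb.

985 mb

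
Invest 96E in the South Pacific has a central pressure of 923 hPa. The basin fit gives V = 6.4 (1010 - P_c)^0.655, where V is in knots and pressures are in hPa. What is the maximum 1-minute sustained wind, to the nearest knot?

ΔP = 1010 − 923 = 87 hPa.
87^0.655 ≈ 18.637.
V ≈ 6.4 × 18.637 ≈ 119.3 kt.

119 kt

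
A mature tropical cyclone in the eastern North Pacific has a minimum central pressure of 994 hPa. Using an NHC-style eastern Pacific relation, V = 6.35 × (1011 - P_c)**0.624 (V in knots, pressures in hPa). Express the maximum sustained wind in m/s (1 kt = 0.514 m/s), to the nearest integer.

ΔP = 1011 − 994 = 17 hPa.
V ≈ 6.35 × 17^0.624 = 6.35 × 5.859 ≈ 37.203 kt.
37.203 × 0.514 ≈ 19.12 m/s → 19 m/s.

19 m/s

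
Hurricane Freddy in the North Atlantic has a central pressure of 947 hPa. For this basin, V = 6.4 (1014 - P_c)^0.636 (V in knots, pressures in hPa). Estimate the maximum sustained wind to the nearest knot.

93 kt

ΔP = 1014 − 947 = 67 hPa.
67^0.636 ≈ 14.501.
V ≈ 6.4 × 14.501 ≈ 92.8 kt.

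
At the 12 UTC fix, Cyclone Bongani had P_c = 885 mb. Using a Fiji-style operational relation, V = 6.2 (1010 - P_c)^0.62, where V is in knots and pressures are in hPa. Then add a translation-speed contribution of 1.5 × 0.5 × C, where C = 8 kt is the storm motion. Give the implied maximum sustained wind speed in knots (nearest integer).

ΔP = 1010 − 885 = 125 mb.
125^0.62 ≈ 19.956.
V ≈ 6.2 × 19.956 ≈ 123.7 kt.
Translation term: 1.5 × 0.5 × 8 = 6 kt.
Corrected V ≈ 129.7 kt → 130 kt.

130 kt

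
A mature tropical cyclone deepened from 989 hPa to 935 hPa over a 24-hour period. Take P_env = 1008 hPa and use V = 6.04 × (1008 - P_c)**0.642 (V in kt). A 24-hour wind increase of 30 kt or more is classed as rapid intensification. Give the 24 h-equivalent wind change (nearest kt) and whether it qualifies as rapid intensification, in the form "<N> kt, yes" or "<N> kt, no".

V₁: ΔP = 19, V ≈ 6.04 × 19^0.642 ≈ 39.99 kt.
V₂: ΔP = 73, V ≈ 6.04 × 73^0.642 ≈ 94.91 kt.
ΔV over 24 h = 54.92 kt → 24 h equivalent = 54.92 × 24/24 ≈ 54.92 kt.
55 kt ≥ 30 kt ⇒ rapid intensification.

55 kt, yes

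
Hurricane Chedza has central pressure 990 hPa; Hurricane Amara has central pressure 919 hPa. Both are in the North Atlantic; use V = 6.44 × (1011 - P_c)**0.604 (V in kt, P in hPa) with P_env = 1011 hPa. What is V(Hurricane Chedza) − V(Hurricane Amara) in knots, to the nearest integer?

-58 kt

Hurricane Chedza: ΔP = 21; V ≈ 6.44 × 21^0.604 ≈ 40.50 kt.
Hurricane Amara: ΔP = 92; V ≈ 6.44 × 92^0.604 ≈ 98.86 kt.
Difference ≈ 40.50 − 98.86 = -58.36 → -58 kt.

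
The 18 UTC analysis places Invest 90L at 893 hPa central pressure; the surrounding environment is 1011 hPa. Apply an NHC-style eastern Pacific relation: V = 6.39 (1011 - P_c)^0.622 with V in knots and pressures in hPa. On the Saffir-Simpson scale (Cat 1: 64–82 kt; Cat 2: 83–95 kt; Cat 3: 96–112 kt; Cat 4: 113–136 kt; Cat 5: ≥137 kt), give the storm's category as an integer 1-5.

ΔP = 1011 − 893 = 118 hPa.
V ≈ 6.39 × 118^0.622 = 6.39 × 19.44 ≈ 124 kt.
124 kt falls in the Category 4 band.

4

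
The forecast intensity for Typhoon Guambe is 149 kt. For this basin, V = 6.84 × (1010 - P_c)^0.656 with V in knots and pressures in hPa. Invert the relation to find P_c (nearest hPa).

900 hPa

ΔP = (V / 6.84)^(1/0.656) = (149/6.84)^1.524.
149/6.84 = 21.784; 21.784^1.524 ≈ 109.61 hPa.
P_c = 1010 − 109.61 = 900.39 ≈ 900 hPa.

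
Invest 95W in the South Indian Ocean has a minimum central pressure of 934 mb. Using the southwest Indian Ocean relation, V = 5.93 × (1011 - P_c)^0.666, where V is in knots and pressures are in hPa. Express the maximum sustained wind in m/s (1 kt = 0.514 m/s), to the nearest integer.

55 m/s

ΔP = 1011 − 934 = 77 mb.
V ≈ 5.93 × 77^0.666 = 5.93 × 18.047 ≈ 107.018 kt.
107.018 × 0.514 ≈ 55.01 m/s → 55 m/s.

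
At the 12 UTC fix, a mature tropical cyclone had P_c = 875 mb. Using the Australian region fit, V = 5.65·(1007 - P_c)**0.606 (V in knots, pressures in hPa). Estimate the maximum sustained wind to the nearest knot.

109 kt

ΔP = 1007 − 875 = 132 mb.
132^0.606 ≈ 19.278.
V ≈ 5.65 × 19.278 ≈ 108.9 kt.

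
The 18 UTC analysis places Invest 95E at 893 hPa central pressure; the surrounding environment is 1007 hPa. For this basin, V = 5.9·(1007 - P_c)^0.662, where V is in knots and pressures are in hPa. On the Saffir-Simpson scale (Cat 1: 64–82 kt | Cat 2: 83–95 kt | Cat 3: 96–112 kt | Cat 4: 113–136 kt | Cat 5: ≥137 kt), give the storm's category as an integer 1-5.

4

ΔP = 1007 − 893 = 114 hPa.
V ≈ 5.9 × 114^0.662 = 5.9 × 23.00 ≈ 136 kt.
136 kt falls in the Category 4 band.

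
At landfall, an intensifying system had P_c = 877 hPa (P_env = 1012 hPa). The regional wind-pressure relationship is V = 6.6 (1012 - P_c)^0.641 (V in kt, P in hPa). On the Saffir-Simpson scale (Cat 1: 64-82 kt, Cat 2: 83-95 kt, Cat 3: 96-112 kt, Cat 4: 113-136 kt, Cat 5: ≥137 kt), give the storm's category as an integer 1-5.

ΔP = 1012 − 877 = 135 hPa.
V ≈ 6.6 × 135^0.641 = 6.6 × 23.20 ≈ 153 kt.
153 kt falls in the Category 5 band.

5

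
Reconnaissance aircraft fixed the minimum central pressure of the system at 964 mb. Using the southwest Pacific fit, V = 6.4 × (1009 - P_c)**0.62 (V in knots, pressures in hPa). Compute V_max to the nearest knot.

ΔP = 1009 − 964 = 45 mb.
45^0.62 ≈ 10.592.
V ≈ 6.4 × 10.592 ≈ 67.8 kt.

68 kt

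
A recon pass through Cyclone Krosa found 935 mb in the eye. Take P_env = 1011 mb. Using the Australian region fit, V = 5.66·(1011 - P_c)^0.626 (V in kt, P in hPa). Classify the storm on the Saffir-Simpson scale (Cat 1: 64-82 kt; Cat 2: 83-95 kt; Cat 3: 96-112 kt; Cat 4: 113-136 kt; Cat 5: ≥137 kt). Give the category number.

2

ΔP = 1011 − 935 = 76 mb.
V ≈ 5.66 × 76^0.626 = 5.66 × 15.04 ≈ 85 kt.
85 kt falls in the Category 2 band.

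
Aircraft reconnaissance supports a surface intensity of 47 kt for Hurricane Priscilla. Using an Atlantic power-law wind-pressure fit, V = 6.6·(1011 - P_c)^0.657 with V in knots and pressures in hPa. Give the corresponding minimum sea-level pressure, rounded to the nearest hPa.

ΔP = (V / 6.6)^(1/0.657) = (47/6.6)^1.522.
47/6.6 = 7.121; 7.121^1.522 ≈ 19.84 hPa.
P_c = 1011 − 19.84 = 991.16 ≈ 991 hPa.

991 hPa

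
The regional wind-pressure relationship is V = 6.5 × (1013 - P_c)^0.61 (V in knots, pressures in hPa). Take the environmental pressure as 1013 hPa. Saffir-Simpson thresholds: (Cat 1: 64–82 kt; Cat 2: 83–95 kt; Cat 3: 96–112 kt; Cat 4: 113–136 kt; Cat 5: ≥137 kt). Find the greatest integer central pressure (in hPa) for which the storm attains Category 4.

Category 4 begins at V = 113 kt.
Required ΔP = (113/6.5)^(1/0.61) = 17.385^1.639 ≈ 107.91 hPa.
P_c ≤ 1013 − 107.91 = 905.09, so the highest integer P_c is 905 hPa.

905 hPa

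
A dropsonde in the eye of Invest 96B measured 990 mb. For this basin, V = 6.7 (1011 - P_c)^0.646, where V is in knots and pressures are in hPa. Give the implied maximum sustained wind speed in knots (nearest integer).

ΔP = 1011 − 990 = 21 mb.
21^0.646 ≈ 7.147.
V ≈ 6.7 × 7.147 ≈ 47.9 kt.

48 kt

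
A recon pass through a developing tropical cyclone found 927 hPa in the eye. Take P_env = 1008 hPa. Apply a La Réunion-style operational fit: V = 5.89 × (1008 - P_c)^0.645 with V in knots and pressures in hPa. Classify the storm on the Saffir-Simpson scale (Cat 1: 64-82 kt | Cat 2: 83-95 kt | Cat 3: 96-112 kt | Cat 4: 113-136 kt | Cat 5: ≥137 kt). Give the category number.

ΔP = 1008 − 927 = 81 hPa.
V ≈ 5.89 × 81^0.645 = 5.89 × 17.02 ≈ 100 kt.
100 kt falls in the Category 3 band.

3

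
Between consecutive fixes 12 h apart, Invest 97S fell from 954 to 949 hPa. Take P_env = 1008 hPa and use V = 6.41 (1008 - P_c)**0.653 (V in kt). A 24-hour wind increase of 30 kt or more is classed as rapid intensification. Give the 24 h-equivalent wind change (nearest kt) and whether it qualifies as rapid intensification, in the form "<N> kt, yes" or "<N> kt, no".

10 kt, no

V₁: ΔP = 54, V ≈ 6.41 × 54^0.653 ≈ 86.72 kt.
V₂: ΔP = 59, V ≈ 6.41 × 59^0.653 ≈ 91.88 kt.
ΔV over 12 h = 5.16 kt → 24 h equivalent = 5.16 × 24/12 ≈ 10.32 kt.
10 kt < 30 kt ⇒ not rapid intensification.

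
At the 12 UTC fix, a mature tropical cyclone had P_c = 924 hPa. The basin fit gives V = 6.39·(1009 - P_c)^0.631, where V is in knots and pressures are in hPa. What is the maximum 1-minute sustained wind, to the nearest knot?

105 kt

ΔP = 1009 − 924 = 85 hPa.
85^0.631 ≈ 16.499.
V ≈ 6.39 × 16.499 ≈ 105.4 kt.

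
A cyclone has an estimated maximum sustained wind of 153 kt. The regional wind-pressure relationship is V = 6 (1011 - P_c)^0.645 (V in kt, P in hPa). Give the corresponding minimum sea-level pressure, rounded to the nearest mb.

859 mb

ΔP = (V / 6)^(1/0.645) = (153/6)^1.550.
153/6 = 25.500; 25.500^1.550 ≈ 151.59 mb.
P_c = 1011 − 151.59 = 859.41 ≈ 859 mb.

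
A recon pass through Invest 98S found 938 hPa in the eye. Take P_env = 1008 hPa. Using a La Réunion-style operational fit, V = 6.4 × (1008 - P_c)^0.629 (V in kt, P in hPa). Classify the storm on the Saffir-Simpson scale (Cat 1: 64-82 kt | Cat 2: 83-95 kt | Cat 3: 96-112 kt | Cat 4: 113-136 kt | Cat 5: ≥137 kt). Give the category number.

ΔP = 1008 − 938 = 70 hPa.
V ≈ 6.4 × 70^0.629 = 6.4 × 14.47 ≈ 93 kt.
93 kt falls in the Category 2 band.

2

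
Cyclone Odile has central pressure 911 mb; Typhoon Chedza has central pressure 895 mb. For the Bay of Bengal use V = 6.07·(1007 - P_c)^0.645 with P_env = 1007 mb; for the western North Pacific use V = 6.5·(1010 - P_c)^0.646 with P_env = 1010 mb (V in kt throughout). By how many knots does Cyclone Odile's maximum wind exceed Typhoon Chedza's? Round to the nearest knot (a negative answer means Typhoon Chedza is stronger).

-24 kt

Cyclone Odile: ΔP = 96; V ≈ 6.07 × 96^0.645 ≈ 115.28 kt.
Typhoon Chedza: ΔP = 115; V ≈ 6.5 × 115^0.646 ≈ 139.36 kt.
Difference ≈ 115.28 − 139.36 = -24.08 → -24 kt.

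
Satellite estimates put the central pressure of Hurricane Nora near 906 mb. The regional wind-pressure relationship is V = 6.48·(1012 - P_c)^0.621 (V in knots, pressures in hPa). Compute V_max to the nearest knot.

ΔP = 1012 − 906 = 106 mb.
106^0.621 ≈ 18.102.
V ≈ 6.48 × 18.102 ≈ 117.3 kt.

117 kt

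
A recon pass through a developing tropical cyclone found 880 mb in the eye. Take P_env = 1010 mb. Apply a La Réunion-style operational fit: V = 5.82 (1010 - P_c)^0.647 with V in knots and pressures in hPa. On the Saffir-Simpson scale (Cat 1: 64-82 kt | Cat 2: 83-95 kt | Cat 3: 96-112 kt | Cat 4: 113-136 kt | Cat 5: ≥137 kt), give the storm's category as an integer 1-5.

4

ΔP = 1010 − 880 = 130 mb.
V ≈ 5.82 × 130^0.647 = 5.82 × 23.32 ≈ 136 kt.
136 kt falls in the Category 4 band.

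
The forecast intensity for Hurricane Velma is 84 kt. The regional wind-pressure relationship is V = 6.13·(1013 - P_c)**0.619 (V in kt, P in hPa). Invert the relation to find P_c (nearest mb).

944 mb

ΔP = (V / 6.13)^(1/0.619) = (84/6.13)^1.616.
84/6.13 = 13.703; 13.703^1.616 ≈ 68.63 mb.
P_c = 1013 − 68.63 = 944.37 ≈ 944 mb.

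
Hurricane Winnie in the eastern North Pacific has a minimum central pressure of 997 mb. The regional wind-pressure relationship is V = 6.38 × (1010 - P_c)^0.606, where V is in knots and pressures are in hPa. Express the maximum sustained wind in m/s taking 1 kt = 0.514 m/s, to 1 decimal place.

15.5 m/s

ΔP = 1010 − 997 = 13 mb.
V ≈ 6.38 × 13^0.606 = 6.38 × 4.732 ≈ 30.191 kt.
30.191 × 0.514 ≈ 15.52 m/s → 15.5 m/s.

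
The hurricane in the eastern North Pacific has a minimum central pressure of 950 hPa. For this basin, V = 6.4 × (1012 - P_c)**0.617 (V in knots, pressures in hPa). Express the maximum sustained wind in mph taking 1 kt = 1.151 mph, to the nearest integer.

ΔP = 1012 − 950 = 62 hPa.
V ≈ 6.4 × 62^0.617 = 6.4 × 12.762 ≈ 81.674 kt.
81.674 × 1.151 ≈ 94.01 mph → 94 mph.

94 mph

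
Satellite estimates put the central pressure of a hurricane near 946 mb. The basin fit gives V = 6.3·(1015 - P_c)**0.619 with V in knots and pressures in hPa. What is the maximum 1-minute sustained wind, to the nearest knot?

ΔP = 1015 − 946 = 69 mb.
69^0.619 ≈ 13.748.
V ≈ 6.3 × 13.748 ≈ 86.6 kt.

87 kt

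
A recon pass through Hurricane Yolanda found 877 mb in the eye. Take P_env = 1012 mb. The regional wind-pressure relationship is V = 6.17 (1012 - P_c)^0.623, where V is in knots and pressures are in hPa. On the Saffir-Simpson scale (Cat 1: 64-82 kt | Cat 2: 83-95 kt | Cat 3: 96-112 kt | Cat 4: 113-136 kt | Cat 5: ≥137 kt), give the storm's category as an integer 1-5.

ΔP = 1012 − 877 = 135 mb.
V ≈ 6.17 × 135^0.623 = 6.17 × 21.24 ≈ 131 kt.
131 kt falls in the Category 4 band.

4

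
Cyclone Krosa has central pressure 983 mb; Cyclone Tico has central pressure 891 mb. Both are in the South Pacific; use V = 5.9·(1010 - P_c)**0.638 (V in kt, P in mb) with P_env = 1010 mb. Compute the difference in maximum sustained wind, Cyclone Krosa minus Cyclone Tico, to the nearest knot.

Cyclone Krosa: ΔP = 27; V ≈ 5.9 × 27^0.638 ≈ 48.31 kt.
Cyclone Tico: ΔP = 119; V ≈ 5.9 × 119^0.638 ≈ 124.47 kt.
Difference ≈ 48.31 − 124.47 = -76.16 → -76 kt.

-76 kt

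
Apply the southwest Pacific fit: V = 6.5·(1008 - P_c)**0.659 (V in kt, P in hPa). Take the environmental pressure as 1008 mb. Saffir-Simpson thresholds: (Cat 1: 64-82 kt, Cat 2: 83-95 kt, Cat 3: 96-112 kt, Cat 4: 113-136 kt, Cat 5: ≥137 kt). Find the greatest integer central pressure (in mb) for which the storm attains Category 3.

Category 3 begins at V = 96 kt.
Required ΔP = (96/6.5)^(1/0.659) = 14.769^1.517 ≈ 59.49 mb.
P_c ≤ 1008 − 59.49 = 948.51, so the highest integer P_c is 948 mb.

948 mb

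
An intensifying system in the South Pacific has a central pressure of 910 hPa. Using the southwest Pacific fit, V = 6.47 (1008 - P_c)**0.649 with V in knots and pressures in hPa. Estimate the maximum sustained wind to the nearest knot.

ΔP = 1008 − 910 = 98 hPa.
98^0.649 ≈ 19.602.
V ≈ 6.47 × 19.602 ≈ 126.8 kt.

127 kt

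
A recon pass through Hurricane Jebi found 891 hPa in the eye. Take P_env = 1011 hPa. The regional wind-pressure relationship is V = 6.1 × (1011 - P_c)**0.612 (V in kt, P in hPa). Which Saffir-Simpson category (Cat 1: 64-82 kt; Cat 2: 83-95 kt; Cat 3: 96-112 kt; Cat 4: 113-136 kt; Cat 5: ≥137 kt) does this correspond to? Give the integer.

ΔP = 1011 − 891 = 120 hPa.
V ≈ 6.1 × 120^0.612 = 6.1 × 18.73 ≈ 114 kt.
114 kt falls in the Category 4 band.

4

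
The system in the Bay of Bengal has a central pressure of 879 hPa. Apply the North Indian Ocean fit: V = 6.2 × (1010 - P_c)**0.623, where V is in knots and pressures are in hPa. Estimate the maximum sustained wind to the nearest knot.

129 kt

ΔP = 1010 − 879 = 131 hPa.
131^0.623 ≈ 20.848.
V ≈ 6.2 × 20.848 ≈ 129.3 kt.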